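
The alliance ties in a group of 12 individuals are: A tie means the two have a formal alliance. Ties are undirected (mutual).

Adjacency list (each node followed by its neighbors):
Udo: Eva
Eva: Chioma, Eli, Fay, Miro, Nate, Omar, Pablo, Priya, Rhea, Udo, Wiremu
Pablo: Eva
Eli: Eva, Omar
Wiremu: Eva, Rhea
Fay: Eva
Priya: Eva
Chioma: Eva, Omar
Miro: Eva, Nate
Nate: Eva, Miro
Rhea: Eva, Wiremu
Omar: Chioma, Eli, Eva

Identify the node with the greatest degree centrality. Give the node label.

Eva

Degrees — Chioma:2, Eli:2, Eva:11, Fay:1, Miro:2, Nate:2, Omar:3, Pablo:1, Priya:1, Rhea:2, Udo:1, Wiremu:2.
The maximum is 11, attained only by Eva.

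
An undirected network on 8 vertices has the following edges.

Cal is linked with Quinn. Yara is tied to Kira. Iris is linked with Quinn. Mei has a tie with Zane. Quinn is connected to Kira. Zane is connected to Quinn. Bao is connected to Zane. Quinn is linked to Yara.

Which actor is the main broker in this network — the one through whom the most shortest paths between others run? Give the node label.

Unnormalized betweenness of each node: Bao:0, Cal:0, Iris:0, Kira:0, Mei:0, Quinn:17, Yara:0, Zane:11.
Quinn has the largest value, 17, making it the main broker — the node through which the most shortest paths run.

Quinn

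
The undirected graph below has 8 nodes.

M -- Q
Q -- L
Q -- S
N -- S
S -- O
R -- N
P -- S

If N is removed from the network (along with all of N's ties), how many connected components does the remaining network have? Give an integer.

Without N, the remaining ties split the others into: {L, M, O, P, Q, S}; {R}.
That's 2 separate components.

2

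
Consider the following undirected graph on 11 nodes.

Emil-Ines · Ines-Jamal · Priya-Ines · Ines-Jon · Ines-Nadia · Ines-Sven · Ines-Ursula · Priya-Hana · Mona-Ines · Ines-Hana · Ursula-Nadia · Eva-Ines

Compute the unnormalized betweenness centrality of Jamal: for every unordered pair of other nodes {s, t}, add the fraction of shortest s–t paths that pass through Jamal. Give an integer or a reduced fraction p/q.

No shortest path between any pair of other nodes passes through Jamal.
Summing the contributions gives betweenness(Jamal) = 0.

0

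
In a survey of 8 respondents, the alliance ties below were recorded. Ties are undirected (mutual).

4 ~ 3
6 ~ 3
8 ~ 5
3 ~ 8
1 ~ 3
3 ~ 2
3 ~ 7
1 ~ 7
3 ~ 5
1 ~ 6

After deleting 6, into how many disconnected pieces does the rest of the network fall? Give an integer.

1

6's neighbors (1 and 3) remain reachable from one another through other ties, so the rest of the network stays in one piece.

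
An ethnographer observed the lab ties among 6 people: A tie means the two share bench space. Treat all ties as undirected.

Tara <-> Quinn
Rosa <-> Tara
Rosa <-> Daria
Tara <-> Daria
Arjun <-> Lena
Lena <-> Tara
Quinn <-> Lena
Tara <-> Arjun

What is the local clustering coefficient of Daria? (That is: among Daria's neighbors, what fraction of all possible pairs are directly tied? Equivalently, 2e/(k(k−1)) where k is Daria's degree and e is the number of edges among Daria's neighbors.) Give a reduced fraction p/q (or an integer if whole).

1

Daria's neighbors: Rosa and Tara (k = 2).
Possible neighbor pairs: C(2,2) = 1. Edges among them: Rosa–Tara → e = 1.
Clustering(Daria) = 1/1.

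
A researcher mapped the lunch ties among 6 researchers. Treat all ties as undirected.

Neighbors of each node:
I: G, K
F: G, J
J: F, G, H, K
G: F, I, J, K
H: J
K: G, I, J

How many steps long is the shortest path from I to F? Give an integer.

2

One shortest route is I – G – F, which uses 2 edges, and I and F are not directly tied, so nothing shorter exists. So d(I,F) = 2.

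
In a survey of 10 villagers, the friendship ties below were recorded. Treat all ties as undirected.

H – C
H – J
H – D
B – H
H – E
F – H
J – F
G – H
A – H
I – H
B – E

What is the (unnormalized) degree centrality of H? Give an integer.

9

H is directly tied to A, B, C, D, E, F, G, I, and J. That is 9 neighbors, so the degree of H is 9.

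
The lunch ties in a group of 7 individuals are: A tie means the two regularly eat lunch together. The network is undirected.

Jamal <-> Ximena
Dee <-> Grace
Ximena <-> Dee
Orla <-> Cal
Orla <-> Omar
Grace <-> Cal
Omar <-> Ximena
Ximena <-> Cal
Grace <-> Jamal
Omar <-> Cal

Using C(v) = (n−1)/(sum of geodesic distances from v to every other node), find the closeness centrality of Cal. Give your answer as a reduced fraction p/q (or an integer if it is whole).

3/4

Distances from Cal: Dee:2, Grace:1, Jamal:2, Omar:1, Orla:1, Ximena:1. Sum = 8.
n = 7, so closeness = 6/8 = 3/4.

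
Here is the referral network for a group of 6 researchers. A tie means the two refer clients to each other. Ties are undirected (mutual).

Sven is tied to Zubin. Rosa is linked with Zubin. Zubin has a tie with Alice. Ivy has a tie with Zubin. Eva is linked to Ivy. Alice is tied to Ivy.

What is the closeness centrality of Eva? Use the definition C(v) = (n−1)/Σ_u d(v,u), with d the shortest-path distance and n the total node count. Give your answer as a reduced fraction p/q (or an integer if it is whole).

Distances from Eva: Alice:2, Ivy:1, Rosa:3, Sven:3, Zubin:2. Sum = 11.
n = 6, so closeness = 5/11.

5/11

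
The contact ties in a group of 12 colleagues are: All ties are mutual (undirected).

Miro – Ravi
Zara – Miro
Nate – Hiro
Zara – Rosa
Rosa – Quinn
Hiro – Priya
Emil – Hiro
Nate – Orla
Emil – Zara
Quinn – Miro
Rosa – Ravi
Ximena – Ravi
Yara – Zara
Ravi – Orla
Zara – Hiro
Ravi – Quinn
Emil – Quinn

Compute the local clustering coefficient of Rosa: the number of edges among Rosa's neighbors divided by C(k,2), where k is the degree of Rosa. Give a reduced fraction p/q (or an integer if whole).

1/3

Rosa's neighbors: Quinn, Ravi, and Zara (k = 3).
Possible neighbor pairs: C(3,2) = 3. Edges among them: Quinn–Ravi → e = 1.
Clustering(Rosa) = 1/3.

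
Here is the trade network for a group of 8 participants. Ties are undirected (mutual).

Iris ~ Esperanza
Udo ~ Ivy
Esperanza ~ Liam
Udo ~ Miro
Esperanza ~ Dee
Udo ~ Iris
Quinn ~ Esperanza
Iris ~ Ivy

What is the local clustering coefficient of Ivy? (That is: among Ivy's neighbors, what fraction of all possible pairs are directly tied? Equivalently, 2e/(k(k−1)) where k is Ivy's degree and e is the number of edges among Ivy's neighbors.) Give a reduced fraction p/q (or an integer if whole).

1

Ivy's neighbors: Iris and Udo (k = 2).
Possible neighbor pairs: C(2,2) = 1. Edges among them: Iris–Udo → e = 1.
Clustering(Ivy) = 1/1.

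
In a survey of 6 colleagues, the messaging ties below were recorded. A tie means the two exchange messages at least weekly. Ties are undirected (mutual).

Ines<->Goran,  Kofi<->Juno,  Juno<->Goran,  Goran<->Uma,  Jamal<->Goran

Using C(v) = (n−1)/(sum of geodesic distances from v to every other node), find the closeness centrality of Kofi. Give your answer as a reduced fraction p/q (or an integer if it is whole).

Distances from Kofi: Goran:2, Ines:3, Jamal:3, Juno:1, Uma:3. Sum = 12.
n = 6, so closeness = 5/12.

5/12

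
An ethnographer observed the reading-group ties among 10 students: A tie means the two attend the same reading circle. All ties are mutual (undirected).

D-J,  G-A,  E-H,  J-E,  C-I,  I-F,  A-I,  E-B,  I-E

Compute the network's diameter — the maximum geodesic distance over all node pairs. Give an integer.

Eccentricity of each node (its greatest distance to any other): A:4, B:4, C:4, D:5, E:3, F:4, G:5, H:4, I:3, J:4.
The maximum eccentricity is 5, realized for instance by the pair G–D via G – A – I – E – J – D. So the diameter is 5.

5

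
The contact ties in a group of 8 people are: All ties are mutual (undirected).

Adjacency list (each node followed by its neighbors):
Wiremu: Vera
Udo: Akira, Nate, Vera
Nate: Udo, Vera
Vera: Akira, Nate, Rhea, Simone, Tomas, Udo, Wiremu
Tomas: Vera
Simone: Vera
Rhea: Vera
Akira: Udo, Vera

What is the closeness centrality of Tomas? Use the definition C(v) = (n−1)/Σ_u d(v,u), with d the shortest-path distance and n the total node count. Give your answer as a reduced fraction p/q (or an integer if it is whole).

Distances from Tomas: Akira:2, Nate:2, Rhea:2, Simone:2, Udo:2, Vera:1, Wiremu:2. Sum = 13.
n = 8, so closeness = 7/13.

7/13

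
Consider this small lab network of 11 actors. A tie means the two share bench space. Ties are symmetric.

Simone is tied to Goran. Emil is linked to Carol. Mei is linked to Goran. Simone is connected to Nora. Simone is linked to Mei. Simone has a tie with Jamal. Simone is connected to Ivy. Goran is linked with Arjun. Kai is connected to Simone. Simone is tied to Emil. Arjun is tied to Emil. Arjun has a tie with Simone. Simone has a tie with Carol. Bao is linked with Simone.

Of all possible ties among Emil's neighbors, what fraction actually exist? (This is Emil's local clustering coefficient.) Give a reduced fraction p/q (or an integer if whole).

Emil's neighbors: Arjun, Carol, and Simone (k = 3).
Possible neighbor pairs: C(3,2) = 3. Edges among them: Arjun–Simone, Carol–Simone → e = 2.
Clustering(Emil) = 2/3.

2/3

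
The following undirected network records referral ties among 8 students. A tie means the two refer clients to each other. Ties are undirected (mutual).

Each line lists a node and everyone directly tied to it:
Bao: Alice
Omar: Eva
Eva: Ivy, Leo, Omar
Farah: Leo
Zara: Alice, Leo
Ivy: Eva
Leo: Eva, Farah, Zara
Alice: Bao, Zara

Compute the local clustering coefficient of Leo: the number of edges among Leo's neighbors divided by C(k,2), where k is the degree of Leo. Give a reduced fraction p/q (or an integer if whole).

Leo's neighbors: Eva, Farah, and Zara (k = 3).
Possible neighbor pairs: C(3,2) = 3. Edges among them: none → e = 0.
Clustering(Leo) = 0/3 = 0.

0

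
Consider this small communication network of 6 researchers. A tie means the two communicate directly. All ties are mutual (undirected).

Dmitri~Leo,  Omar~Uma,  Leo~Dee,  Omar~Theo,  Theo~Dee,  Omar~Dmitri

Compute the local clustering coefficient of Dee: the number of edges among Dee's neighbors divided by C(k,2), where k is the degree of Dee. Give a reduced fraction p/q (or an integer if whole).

Dee's neighbors: Leo and Theo (k = 2).
Possible neighbor pairs: C(2,2) = 1. Edges among them: none → e = 0.
Clustering(Dee) = 0/1.

0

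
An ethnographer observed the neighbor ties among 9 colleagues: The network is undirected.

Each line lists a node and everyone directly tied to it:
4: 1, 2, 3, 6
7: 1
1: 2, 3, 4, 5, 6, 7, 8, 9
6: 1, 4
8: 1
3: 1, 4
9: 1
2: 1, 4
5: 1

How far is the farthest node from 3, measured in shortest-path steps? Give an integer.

2

Distances from 3: 1:1, 2:2, 4:1, 5:2, 6:2, 7:2, 8:2, 9:2.
The largest is 2 (to 5, 2, 6, 9, 8, and 7), so the eccentricity of 3 is 2.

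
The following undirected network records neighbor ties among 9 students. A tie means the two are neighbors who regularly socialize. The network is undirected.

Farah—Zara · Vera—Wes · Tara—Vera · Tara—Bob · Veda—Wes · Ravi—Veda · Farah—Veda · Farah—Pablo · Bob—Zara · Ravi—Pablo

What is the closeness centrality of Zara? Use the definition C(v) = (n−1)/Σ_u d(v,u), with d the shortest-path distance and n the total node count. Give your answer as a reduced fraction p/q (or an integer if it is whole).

Distances from Zara: Bob:1, Farah:1, Pablo:2, Ravi:3, Tara:2, Veda:2, Vera:3, Wes:3. Sum = 17.
n = 9, so closeness = 8/17.

8/17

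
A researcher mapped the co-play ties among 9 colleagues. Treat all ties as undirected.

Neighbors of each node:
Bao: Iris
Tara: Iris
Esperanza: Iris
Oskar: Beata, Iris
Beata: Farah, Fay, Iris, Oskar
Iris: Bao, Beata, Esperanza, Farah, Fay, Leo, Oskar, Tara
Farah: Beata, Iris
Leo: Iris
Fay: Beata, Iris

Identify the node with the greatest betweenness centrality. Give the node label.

Iris

Unnormalized betweenness of each node: Bao:0, Beata:3/2, Esperanza:0, Farah:0, Fay:0, Iris:47/2, Leo:0, Oskar:0, Tara:0.
Iris has the largest value, 47/2, making it the main broker — the node through which the most shortest paths run.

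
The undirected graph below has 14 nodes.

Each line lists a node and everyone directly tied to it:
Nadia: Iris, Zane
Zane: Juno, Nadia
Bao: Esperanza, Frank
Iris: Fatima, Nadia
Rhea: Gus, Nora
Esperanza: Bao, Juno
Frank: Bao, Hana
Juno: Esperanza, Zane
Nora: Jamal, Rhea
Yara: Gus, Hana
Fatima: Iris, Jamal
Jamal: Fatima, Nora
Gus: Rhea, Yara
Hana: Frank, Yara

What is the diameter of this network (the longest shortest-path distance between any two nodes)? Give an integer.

Eccentricity of each node (its greatest distance to any other): Bao:7, Esperanza:7, Fatima:7, Frank:7, Gus:7, Hana:7, Iris:7, Jamal:7, Juno:7, Nadia:7, Nora:7, Rhea:7, Yara:7, Zane:7.
The maximum eccentricity is 7, realized for instance by the pair Rhea–Juno via Rhea – Gus – Yara – Hana – Frank – Bao – Esperanza – Juno. So the diameter is 7.

7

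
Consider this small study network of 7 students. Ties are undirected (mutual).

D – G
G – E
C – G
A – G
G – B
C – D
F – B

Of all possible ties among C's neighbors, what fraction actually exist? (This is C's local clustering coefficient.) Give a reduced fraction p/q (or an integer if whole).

1

C's neighbors: D and G (k = 2).
Possible neighbor pairs: C(2,2) = 1. Edges among them: D–G → e = 1.
Clustering(C) = 1/1.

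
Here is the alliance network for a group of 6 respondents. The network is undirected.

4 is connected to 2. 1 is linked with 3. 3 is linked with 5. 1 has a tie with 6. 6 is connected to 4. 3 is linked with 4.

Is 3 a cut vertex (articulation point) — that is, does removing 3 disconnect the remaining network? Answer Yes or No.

Removing 3 leaves {1, 2, 4, and 6} with no path to {5}, so the network splits into 2 components. 3 is a cut vertex.

Yes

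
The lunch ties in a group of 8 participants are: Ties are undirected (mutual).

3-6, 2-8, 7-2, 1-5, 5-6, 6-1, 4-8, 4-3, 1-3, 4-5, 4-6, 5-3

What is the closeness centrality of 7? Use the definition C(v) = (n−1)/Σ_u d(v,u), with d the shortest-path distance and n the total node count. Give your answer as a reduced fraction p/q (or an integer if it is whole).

7/23

Distances from 7: 1:5, 2:1, 3:4, 4:3, 5:4, 6:4, 8:2. Sum = 23.
n = 8, so closeness = 7/23.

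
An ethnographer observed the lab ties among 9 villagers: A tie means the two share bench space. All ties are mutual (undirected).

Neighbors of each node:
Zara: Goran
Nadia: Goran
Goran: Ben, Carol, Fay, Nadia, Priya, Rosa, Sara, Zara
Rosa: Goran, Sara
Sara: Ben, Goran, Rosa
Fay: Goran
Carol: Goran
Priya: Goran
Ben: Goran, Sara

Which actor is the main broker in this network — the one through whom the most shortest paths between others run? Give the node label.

Unnormalized betweenness of each node: Ben:0, Carol:0, Fay:0, Goran:51/2, Nadia:0, Priya:0, Rosa:0, Sara:1/2, Zara:0.
Goran has the largest value, 51/2, making it the main broker — the node through which the most shortest paths run.

Goran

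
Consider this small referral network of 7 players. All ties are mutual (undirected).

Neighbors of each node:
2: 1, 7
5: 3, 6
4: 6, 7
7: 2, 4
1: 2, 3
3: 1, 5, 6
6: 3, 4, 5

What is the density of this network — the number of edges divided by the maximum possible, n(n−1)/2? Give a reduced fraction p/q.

8/21

There are 8 edges and 7 nodes, so the maximum possible is C(7,2) = 21.
Density = 8/21.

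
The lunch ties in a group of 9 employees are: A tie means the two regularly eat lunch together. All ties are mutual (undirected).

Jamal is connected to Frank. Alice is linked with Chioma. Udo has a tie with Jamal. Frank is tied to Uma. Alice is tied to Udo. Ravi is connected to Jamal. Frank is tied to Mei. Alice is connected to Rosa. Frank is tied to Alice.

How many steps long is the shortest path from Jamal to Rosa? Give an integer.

3

One shortest route is Jamal – Frank – Alice – Rosa, which uses 3 edges, and at distance 2 from Jamal we only reach {Alice, Mei, Uma}, which does not include Rosa. So d(Jamal,Rosa) = 3.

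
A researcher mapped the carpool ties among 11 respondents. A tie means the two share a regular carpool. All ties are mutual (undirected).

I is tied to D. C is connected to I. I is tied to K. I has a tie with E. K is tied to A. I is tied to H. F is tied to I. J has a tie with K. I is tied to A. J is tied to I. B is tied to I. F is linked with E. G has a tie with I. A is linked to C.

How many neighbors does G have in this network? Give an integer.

G is directly tied to I. That is 1 neighbor, so the degree of G is 1.

1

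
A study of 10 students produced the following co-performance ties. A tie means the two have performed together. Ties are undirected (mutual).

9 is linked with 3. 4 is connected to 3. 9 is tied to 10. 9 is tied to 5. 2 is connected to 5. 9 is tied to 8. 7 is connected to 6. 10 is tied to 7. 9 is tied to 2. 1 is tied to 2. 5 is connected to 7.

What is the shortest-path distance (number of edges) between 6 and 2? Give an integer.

One shortest route is 6 – 7 – 5 – 2, which uses 3 edges, and at distance 2 from 6 we only reach {5, 10}, which does not include 2. So d(6,2) = 3.

3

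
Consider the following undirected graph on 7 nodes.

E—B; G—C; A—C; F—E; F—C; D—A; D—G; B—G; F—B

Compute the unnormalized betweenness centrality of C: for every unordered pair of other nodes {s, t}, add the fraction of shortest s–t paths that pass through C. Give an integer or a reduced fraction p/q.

13/3

Pairs whose geodesics pass through C — G–F: 1/2; G–A: 1/2; B–A: 2/3; E–A: 1; F–A: 1; F–D: 2/3.
All other pairs contribute 0.
Summing the contributions gives betweenness(C) = 13/3.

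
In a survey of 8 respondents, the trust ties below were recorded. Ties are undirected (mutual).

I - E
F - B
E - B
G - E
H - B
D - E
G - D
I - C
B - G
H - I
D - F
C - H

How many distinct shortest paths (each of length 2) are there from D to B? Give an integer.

3

The shortest distance is 2. The length-2 paths are: D–G–B; D–F–B; D–E–B.
That gives 3 distinct shortest paths.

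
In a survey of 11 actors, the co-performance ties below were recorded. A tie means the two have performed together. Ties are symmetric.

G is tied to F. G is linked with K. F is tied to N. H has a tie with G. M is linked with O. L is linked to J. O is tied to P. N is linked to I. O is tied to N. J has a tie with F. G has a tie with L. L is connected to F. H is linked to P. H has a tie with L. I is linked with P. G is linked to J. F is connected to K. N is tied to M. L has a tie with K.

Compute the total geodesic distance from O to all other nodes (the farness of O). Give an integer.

21

Distances from O: F:2, G:3, H:2, I:2, J:3, K:3, L:3, M:1, N:1, P:1.
Sum = 2 + 3 + 2 + 2 + 3 + 3 + 3 + 1 + 1 + 1 = 21.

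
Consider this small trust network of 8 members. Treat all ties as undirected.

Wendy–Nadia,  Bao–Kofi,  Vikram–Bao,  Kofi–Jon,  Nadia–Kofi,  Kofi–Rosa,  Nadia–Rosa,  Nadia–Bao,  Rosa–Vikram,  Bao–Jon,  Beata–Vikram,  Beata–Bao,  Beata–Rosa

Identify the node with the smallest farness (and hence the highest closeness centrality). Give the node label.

Bao

Farness (sum of distances to all others) for each node — Bao:9, Beata:12, Jon:13, Kofi:10, Nadia:10, Rosa:10, Vikram:12, Wendy:16.
The smallest farness is 9, for Bao, so Bao has the highest closeness.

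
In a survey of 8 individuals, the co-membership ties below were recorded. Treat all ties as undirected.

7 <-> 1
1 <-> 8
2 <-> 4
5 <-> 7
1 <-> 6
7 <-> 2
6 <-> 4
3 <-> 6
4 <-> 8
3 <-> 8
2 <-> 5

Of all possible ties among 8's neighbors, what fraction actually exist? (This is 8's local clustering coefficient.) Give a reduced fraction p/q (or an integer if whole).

8's neighbors: 1, 3, and 4 (k = 3).
Possible neighbor pairs: C(3,2) = 3. Edges among them: none → e = 0.
Clustering(8) = 0/3 = 0.

0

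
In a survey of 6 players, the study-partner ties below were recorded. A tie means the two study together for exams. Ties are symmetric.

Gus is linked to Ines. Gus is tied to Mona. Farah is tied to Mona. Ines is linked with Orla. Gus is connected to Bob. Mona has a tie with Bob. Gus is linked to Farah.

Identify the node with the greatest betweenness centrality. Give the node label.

Gus

Unnormalized betweenness of each node: Bob:0, Farah:0, Gus:13/2, Ines:4, Mona:1/2, Orla:0.
Gus has the largest value, 13/2, making it the main broker — the node through which the most shortest paths run.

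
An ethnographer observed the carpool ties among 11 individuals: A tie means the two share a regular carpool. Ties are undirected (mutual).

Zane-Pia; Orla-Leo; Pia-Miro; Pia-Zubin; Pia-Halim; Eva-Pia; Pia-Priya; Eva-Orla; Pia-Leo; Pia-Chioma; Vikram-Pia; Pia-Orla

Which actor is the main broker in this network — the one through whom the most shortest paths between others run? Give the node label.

Unnormalized betweenness of each node: Chioma:0, Eva:0, Halim:0, Leo:0, Miro:0, Orla:1/2, Pia:85/2, Priya:0, Vikram:0, Zane:0, Zubin:0.
Pia has the largest value, 85/2, making it the main broker — the node through which the most shortest paths run.

Pia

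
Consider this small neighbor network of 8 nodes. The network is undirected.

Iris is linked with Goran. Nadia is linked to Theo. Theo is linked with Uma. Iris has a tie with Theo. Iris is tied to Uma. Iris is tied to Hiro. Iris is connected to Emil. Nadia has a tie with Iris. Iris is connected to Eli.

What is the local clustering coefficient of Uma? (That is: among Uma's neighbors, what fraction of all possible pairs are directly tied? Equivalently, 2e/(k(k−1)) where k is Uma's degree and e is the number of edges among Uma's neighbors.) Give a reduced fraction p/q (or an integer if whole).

1

Uma's neighbors: Iris and Theo (k = 2).
Possible neighbor pairs: C(2,2) = 1. Edges among them: Iris–Theo → e = 1.
Clustering(Uma) = 1/1.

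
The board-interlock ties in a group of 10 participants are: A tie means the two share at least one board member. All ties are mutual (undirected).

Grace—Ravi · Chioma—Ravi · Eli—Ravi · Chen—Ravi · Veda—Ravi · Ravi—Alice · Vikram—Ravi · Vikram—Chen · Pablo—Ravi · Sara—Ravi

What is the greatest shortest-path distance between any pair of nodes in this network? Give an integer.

Eccentricity of each node (its greatest distance to any other): Alice:2, Chen:2, Chioma:2, Eli:2, Grace:2, Pablo:2, Ravi:1, Sara:2, Veda:2, Vikram:2.
The maximum eccentricity is 2, realized for instance by the pair Chen–Chioma via Chen – Ravi – Chioma. So the diameter is 2.

2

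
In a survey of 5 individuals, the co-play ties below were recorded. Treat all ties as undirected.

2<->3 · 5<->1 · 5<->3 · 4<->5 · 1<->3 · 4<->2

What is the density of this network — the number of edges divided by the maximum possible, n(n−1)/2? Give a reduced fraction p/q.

3/5

There are 6 edges and 5 nodes, so the maximum possible is C(5,2) = 10.
Density = 6/10 = 3/5.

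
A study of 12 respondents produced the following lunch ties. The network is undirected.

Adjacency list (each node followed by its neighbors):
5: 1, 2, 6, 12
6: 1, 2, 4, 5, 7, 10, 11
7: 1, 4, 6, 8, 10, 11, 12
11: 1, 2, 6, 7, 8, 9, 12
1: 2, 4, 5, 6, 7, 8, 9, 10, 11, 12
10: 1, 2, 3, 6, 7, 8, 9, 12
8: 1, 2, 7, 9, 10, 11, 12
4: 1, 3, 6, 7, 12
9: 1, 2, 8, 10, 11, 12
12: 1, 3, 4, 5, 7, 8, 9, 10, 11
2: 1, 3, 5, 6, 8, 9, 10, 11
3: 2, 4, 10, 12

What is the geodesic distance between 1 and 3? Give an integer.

2

One shortest route is 1 – 4 – 3, which uses 2 edges, and 1 and 3 are not directly tied, so nothing shorter exists. So d(1,3) = 2.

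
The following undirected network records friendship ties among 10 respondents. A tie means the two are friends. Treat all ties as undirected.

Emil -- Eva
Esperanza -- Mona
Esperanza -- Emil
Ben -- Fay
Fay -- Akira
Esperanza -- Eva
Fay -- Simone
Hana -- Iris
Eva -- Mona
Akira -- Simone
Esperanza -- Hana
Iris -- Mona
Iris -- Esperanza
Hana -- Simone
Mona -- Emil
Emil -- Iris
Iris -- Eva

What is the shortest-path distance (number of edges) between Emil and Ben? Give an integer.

5

One shortest route is Emil – Esperanza – Hana – Simone – Fay – Ben, which uses 5 edges, and at distance 4 from Emil we only reach {Akira, Fay}, which does not include Ben. So d(Emil,Ben) = 5.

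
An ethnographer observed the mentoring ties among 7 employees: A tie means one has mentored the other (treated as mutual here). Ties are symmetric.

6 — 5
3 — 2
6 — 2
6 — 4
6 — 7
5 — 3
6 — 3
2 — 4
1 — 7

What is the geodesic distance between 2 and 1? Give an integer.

3

One shortest route is 2 – 6 – 7 – 1, which uses 3 edges, and at distance 2 from 2 we only reach {5, 7}, which does not include 1. So d(2,1) = 3.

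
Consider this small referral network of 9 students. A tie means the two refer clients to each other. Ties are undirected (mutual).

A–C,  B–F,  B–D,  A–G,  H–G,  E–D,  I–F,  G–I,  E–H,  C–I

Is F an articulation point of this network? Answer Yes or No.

No

Even without F, every remaining node can still reach every other (the residual graph is connected), so F is not a cut vertex.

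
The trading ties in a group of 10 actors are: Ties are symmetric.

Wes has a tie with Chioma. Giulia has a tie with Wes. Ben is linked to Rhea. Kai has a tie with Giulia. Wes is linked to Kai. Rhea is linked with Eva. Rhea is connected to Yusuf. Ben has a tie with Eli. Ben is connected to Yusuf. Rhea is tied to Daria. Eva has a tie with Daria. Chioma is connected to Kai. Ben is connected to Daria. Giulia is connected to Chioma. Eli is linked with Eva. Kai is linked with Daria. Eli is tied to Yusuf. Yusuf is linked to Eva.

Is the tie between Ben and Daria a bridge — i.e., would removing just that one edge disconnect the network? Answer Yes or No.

Even without that edge, Ben still reaches Daria via Ben – Rhea – Daria, so the network stays connected. Not a bridge.

No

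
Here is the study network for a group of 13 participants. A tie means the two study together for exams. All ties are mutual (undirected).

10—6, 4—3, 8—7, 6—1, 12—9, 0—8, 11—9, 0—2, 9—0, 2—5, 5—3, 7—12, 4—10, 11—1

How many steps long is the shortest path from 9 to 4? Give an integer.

One shortest route is 9 – 11 – 1 – 6 – 10 – 4, which uses 5 edges, and at distance 4 from 9 we only reach {3, 10}, which does not include 4. So d(9,4) = 5.

5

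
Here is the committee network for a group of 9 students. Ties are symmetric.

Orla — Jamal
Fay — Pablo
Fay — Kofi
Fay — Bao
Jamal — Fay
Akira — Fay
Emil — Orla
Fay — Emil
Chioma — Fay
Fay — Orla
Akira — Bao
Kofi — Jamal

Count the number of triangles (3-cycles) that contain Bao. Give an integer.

1

Bao's neighbors: Akira and Fay.
Neighbor pairs that are themselves tied: Bao–Akira–Fay. Each forms one triangle with Bao, for 1 in total.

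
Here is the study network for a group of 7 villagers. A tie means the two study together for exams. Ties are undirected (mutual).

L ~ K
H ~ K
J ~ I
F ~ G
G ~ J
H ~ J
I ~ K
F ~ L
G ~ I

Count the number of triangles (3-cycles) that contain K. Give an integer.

K's neighbors are H, I, and L, but none of them are tied to each other, so no triangle contains K.

0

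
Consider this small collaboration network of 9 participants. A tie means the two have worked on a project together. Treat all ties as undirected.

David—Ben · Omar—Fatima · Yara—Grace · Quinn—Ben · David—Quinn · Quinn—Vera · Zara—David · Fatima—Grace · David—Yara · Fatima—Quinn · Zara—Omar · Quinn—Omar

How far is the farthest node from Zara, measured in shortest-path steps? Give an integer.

3

Distances from Zara: Ben:2, David:1, Fatima:2, Grace:3, Omar:1, Quinn:2, Vera:3, Yara:2.
The largest is 3 (to Vera and Grace), so the eccentricity of Zara is 3.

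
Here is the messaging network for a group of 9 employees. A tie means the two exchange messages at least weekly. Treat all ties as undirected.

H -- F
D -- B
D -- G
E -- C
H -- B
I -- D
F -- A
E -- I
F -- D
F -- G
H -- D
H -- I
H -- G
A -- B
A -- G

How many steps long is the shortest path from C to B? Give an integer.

4

One shortest route is C – E – I – H – B, which uses 4 edges, and at distance 3 from C we only reach {D, H}, which does not include B. So d(C,B) = 4.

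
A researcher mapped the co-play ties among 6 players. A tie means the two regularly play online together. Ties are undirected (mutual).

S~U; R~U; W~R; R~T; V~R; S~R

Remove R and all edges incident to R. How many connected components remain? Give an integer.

Without R, the remaining ties split the others into: {S, U}; {T}; {W}; {V}.
That's 4 separate components.

4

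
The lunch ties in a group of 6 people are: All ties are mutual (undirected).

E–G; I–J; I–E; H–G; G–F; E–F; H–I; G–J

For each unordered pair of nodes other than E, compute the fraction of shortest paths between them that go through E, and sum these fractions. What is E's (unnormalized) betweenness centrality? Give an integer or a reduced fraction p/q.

4/3

Pairs whose geodesics pass through E — F–I: 1; I–G: 1/3.
All other pairs contribute 0.
Summing the contributions gives betweenness(E) = 4/3.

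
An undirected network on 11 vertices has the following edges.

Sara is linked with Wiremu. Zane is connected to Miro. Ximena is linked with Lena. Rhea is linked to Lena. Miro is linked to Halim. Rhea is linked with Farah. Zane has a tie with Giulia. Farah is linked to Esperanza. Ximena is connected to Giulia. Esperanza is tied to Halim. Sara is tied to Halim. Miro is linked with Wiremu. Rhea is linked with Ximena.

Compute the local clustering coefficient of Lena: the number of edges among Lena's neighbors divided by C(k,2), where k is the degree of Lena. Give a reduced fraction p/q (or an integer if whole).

1

Lena's neighbors: Rhea and Ximena (k = 2).
Possible neighbor pairs: C(2,2) = 1. Edges among them: Rhea–Ximena → e = 1.
Clustering(Lena) = 1/1.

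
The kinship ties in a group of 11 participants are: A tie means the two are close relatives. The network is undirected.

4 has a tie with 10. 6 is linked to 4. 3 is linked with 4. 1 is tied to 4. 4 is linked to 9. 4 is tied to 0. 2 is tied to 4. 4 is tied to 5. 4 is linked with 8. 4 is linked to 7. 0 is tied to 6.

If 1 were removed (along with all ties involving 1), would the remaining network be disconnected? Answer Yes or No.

Even without 1, every remaining node can still reach every other (the residual graph is connected), so 1 is not a cut vertex.

No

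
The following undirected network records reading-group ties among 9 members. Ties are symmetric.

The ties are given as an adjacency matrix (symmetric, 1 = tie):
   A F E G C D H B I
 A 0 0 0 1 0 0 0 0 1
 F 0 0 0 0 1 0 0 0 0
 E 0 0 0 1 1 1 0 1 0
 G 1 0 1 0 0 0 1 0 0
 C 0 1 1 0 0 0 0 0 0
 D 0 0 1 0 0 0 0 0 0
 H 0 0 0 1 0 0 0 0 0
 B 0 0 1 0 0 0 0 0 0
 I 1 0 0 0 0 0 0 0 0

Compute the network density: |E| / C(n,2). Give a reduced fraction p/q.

2/9

There are 8 edges and 9 nodes, so the maximum possible is C(9,2) = 36.
Density = 8/36 = 2/9.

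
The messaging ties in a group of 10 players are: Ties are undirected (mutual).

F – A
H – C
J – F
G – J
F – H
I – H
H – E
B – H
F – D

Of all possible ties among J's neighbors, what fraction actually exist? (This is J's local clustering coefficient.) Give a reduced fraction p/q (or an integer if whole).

0

J's neighbors: F and G (k = 2).
Possible neighbor pairs: C(2,2) = 1. Edges among them: none → e = 0.
Clustering(J) = 0/1.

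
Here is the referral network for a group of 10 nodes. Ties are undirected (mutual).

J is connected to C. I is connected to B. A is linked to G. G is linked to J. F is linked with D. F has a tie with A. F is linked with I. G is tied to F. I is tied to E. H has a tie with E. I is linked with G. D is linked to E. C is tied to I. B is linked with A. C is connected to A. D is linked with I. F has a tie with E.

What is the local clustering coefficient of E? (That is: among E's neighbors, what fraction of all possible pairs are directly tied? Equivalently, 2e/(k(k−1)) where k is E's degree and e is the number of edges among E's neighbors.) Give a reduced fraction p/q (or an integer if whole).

1/2

E's neighbors: D, F, H, and I (k = 4).
Possible neighbor pairs: C(4,2) = 6. Edges among them: D–F, D–I, F–I → e = 3.
Clustering(E) = 3/6 = 1/2.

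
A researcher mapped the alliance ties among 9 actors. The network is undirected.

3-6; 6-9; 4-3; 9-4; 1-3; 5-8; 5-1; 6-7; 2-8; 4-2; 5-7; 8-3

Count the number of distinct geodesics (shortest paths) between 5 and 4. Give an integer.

3

The shortest distance is 3. The length-3 paths are: 5–1–3–4; 5–8–3–4; 5–8–2–4.
That gives 3 distinct shortest paths.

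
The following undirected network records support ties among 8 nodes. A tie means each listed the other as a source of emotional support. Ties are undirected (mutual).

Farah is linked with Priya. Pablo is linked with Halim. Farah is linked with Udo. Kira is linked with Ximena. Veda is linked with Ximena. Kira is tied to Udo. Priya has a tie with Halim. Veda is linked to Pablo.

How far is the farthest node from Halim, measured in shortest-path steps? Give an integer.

4

Distances from Halim: Farah:2, Kira:4, Pablo:1, Priya:1, Udo:3, Veda:2, Ximena:3.
The largest is 4 (to Kira), so the eccentricity of Halim is 4.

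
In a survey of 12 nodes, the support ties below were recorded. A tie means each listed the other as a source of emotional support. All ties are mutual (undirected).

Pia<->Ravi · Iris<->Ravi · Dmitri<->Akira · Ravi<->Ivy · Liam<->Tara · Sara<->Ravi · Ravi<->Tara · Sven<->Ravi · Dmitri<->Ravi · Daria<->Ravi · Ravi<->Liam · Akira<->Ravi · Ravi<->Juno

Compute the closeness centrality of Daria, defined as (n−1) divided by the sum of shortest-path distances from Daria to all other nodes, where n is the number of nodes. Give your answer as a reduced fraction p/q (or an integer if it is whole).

11/21

Distances from Daria: Akira:2, Dmitri:2, Iris:2, Ivy:2, Juno:2, Liam:2, Pia:2, Ravi:1, Sara:2, Sven:2, Tara:2. Sum = 21.
n = 12, so closeness = 11/21.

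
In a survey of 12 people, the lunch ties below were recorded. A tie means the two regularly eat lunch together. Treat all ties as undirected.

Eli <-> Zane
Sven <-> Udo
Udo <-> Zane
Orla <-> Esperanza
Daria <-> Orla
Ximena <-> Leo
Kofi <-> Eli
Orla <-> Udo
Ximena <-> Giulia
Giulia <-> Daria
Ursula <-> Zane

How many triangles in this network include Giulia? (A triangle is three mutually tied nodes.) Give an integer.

Giulia's neighbors are Daria and Ximena, but none of them are tied to each other, so no triangle contains Giulia.

0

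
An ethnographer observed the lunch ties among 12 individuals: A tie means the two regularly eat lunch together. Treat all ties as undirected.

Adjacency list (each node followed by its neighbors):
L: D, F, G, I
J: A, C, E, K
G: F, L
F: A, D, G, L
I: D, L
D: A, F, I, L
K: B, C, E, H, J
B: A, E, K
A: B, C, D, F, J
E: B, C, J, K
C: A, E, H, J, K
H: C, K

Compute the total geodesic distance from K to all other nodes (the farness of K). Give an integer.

25

Distances from K: A:2, B:1, C:1, D:3, E:1, F:3, G:4, H:1, I:4, J:1, L:4.
Sum = 2 + 1 + 1 + 3 + 1 + 3 + 4 + 1 + 4 + 1 + 4 = 25.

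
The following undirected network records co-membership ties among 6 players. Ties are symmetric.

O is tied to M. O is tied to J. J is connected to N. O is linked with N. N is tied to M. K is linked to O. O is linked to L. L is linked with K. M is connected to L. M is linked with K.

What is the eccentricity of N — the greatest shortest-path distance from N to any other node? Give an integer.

2

Distances from N: J:1, K:2, L:2, M:1, O:1.
The largest is 2 (to K and L), so the eccentricity of N is 2.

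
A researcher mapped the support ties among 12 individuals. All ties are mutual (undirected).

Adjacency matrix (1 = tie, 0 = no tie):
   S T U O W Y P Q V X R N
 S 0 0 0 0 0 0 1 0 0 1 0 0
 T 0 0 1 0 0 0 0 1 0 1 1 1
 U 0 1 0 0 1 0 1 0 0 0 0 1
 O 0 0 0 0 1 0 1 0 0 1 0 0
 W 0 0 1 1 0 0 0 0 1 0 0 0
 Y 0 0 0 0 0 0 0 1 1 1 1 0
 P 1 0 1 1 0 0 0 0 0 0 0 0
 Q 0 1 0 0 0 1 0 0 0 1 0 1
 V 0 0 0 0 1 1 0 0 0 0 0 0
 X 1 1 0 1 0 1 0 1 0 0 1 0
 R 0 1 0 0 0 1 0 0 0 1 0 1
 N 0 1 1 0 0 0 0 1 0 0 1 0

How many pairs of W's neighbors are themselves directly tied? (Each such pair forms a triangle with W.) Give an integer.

0

W's neighbors are O, U, and V, but none of them are tied to each other, so no triangle contains W.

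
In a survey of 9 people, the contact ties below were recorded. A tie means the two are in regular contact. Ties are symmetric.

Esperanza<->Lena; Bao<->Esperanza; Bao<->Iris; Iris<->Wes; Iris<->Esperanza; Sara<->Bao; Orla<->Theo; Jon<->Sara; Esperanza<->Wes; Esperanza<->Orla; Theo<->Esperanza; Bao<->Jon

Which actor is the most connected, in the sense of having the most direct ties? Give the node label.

Degrees — Bao:4, Esperanza:6, Iris:3, Jon:2, Lena:1, Orla:2, Sara:2, Theo:2, Wes:2.
The maximum is 6, attained only by Esperanza.

Esperanza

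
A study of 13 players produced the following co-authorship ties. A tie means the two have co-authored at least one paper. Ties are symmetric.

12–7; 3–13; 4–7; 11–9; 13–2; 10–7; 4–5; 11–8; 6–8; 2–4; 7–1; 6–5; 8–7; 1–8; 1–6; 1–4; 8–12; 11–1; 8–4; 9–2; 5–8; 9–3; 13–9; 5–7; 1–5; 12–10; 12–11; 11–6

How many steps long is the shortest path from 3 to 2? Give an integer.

2

One shortest route is 3 – 9 – 2, which uses 2 edges, and 3 and 2 are not directly tied, so nothing shorter exists. So d(3,2) = 2.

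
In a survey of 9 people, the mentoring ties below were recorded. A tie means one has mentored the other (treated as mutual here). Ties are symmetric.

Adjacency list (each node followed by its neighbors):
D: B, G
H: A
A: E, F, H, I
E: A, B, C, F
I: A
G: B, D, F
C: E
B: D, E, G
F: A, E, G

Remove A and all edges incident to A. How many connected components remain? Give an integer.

3

Without A, the remaining ties split the others into: {B, C, D, E, F, G}; {H}; {I}.
That's 3 separate components.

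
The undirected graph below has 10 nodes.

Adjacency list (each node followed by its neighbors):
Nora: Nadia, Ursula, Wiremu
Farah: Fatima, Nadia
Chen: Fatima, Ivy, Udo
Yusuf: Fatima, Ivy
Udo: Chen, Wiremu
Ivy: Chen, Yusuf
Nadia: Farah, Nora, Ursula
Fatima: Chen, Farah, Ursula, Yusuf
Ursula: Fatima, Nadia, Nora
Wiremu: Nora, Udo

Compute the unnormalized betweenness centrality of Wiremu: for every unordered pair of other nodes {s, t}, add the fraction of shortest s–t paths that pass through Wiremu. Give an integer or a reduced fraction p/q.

10/3

Pairs whose geodesics pass through Wiremu — Nadia–Udo: 1; Ursula–Udo: 1/2; Nora–Udo: 1; Nora–Chen: 1/2; Nora–Ivy: 1/3.
All other pairs contribute 0.
Summing the contributions gives betweenness(Wiremu) = 10/3.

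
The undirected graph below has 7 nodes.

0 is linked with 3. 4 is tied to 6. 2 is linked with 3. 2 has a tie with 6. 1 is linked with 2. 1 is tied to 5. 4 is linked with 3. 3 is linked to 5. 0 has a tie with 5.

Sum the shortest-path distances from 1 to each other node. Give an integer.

11

Distances from 1: 0:2, 2:1, 3:2, 4:3, 5:1, 6:2.
Sum = 2 + 1 + 2 + 3 + 1 + 2 = 11.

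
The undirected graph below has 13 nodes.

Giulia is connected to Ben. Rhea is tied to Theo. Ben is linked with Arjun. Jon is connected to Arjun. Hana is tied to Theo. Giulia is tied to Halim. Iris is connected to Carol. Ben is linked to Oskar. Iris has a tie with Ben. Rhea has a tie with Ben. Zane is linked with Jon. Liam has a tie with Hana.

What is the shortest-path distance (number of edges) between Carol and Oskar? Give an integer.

One shortest route is Carol – Iris – Ben – Oskar, which uses 3 edges, and at distance 2 from Carol we only reach {Ben}, which does not include Oskar. So d(Carol,Oskar) = 3.

3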